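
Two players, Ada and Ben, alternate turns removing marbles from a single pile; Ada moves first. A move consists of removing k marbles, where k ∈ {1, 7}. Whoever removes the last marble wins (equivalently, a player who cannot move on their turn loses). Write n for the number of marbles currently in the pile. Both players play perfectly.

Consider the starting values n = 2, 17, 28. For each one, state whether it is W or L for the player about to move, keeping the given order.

Classify positions by backward induction: terminal positions (no move available) are L. From any other position, the mover wins iff some move reaches an L.
n=0: no move → L
n=1: →0(L), so W
n=2: →1(W) only, which is W, so L
n=3: →2(L), so W
n=4: →3(W) only, which is W, so L
n=5: →4(L), so W
n=6: →5(W) only, which is W, so L
n=7: →6(L), so W
n=8: →7(W), 1(W) — all W, so L
n=9: →8(L), so W
n=10: →9(W), 3(W) — all W, so L
n=11: →10(L), so W
n=12: →11(W), 5(W) — all W, so L
n=13: →12(L), so W
n=14: →13(W), 7(W) — all W, so L
n=15: →14(L), so W
n=16: →15(W), 9(W) — all W, so L
n=17: →16(L), so W
n=18: →17(W), 11(W) — all W, so L
n=19: →18(L), so W
n=20: →19(W), 13(W) — all W, so L
n=21: →20(L), so W
n=22: →21(W), 15(W) — all W, so L
n=23: →22(L), so W
n=24: →23(W), 17(W) — all W, so L
n=25: →24(L), so W
n=26: →25(W), 19(W) — all W, so L
n=27: →26(L), so W
n=28: →27(W), 21(W) — all W, so L

2: L, 17: W, 28: L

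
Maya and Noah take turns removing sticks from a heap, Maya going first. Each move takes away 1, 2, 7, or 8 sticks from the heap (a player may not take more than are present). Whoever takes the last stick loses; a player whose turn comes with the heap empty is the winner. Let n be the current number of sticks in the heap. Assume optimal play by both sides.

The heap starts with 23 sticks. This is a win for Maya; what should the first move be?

Build the W/L table. Terminal = W. A non-terminal position is W if it has a move to some L; otherwise it is L.
n=0: no move; the opponent has just taken the last stick and therefore loses → W
n=1: the only move is to 0(W), a W ⇒ L
n=2: can move to 1, which is L ⇒ W
n=3: can move to 1, which is L ⇒ W
n=4: moves to 3(W), 2(W); every one is W ⇒ L
n=5: can move to 4, which is L ⇒ W
n=6: can move to 4, which is L ⇒ W
n=7: moves to 6(W), 5(W), 0(W); every one is W ⇒ L
n=8: can move to 7, which is L ⇒ W
n=9: can move to 7, which is L ⇒ W
n=10: moves to 9(W), 8(W), 3(W), 2(W); every one is W ⇒ L
n=11: can move to 10, which is L ⇒ W
n=12: can move to 10, which is L ⇒ W
n=13: moves to 12(W), 11(W), 6(W), 5(W); every one is W ⇒ L
n=14: can move to 13, which is L ⇒ W
n=15: can move to 13, which is L ⇒ W
n=16: moves to 15(W), 14(W), 9(W), 8(W); every one is W ⇒ L
n=17: can move to 16, which is L ⇒ W
n=18: can move to 16, which is L ⇒ W
n=19: moves to 18(W), 17(W), 12(W), 11(W); every one is W ⇒ L
n=20: can move to 19, which is L ⇒ W
n=21: can move to 19, which is L ⇒ W
n=22: moves to 21(W), 20(W), 15(W), 14(W); every one is W ⇒ L
n=23: can move to 22, which is L ⇒ W
From 23, the L positions reachable in one move are: 22, 16. Any move reaching one of these is winning.

Remove 1, leaving 22.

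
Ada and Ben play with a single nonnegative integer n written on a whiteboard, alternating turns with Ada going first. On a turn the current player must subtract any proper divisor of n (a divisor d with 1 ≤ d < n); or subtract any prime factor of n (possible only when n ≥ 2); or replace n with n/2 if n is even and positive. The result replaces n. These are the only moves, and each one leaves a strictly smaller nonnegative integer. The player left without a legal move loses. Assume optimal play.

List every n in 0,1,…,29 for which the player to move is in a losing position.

0, 1, 4, 9, 14, 20, 26

Compute win/loss labels from the base case upward. A position with no move is L. Any other position is W if it can reach an L in one move, else L.
n=0: no move → L
n=1: no move → L
n=2: can move to 0, which is L ⇒ W
n=3: can move to 0, which is L ⇒ W
n=4: moves to 2(W), 3(W); every one is W ⇒ L
n=5: can move to 0, which is L ⇒ W
n=6: can move to 4, which is L ⇒ W
n=7: can move to 0, which is L ⇒ W
n=8: can move to 4, which is L ⇒ W
n=9: moves to 6(W), 8(W); every one is W ⇒ L
n=10: can move to 9, which is L ⇒ W
n=11: can move to 0, which is L ⇒ W
n=12: can move to 9, which is L ⇒ W
n=13: can move to 0, which is L ⇒ W
n=14: moves to 7(W), 12(W), 13(W); every one is W ⇒ L
n=15: can move to 14, which is L ⇒ W
n=16: can move to 14, which is L ⇒ W
n=17: can move to 0, which is L ⇒ W
n=18: can move to 9, which is L ⇒ W
n=19: can move to 0, which is L ⇒ W
n=20: moves to 10(W), 15(W), 16(W), 18(W), 19(W); every one is W ⇒ L
n=21: can move to 14, which is L ⇒ W
n=22: can move to 20, which is L ⇒ W
n=23: can move to 0, which is L ⇒ W
n=24: can move to 20, which is L ⇒ W
n=25: can move to 20, which is L ⇒ W
n=26: moves to 13(W), 24(W), 25(W); every one is W ⇒ L
n=27: can move to 26, which is L ⇒ W
n=28: can move to 14, which is L ⇒ W
n=29: can move to 0, which is L ⇒ W
Reading off the rows marked L gives the requested list; there are 7 such values of n.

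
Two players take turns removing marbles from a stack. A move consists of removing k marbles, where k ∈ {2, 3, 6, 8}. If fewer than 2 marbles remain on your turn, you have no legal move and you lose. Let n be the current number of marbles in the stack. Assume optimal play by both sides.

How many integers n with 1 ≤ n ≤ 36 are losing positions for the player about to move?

10

Build the W/L table. Terminal = L. A non-terminal position is W if it has a move to some L; otherwise it is L.
n=0: no move → L
n=1: no move → L
n=2: W (go to 0, an L position)
n=3: W (go to 1, an L position)
n=4: W (go to 1, an L position)
n=5: L (options 3(W), 2(W) are all W)
n=6: W (go to 0, an L position)
n=7: W (go to 5, an L position)
n=8: W (go to 5, an L position)
n=9: W (go to 1, an L position)
n=10: L (options 8(W), 7(W), 4(W), 2(W) are all W)
n=11: W (go to 5, an L position)
n=12: W (go to 10, an L position)
n=13: W (go to 10, an L position)
n=14: L (options 12(W), 11(W), 8(W), 6(W) are all W)
n=15: L (options 13(W), 12(W), 9(W), 7(W) are all W)
n=16: W (go to 14, an L position)
n=17: W (go to 15, an L position)
n=18: W (go to 15, an L position)
n=19: L (options 17(W), 16(W), 13(W), 11(W) are all W)
n=20: W (go to 14, an L position)
n=21: W (go to 19, an L position)
n=22: W (go to 19, an L position)
n=23: W (go to 15, an L position)
n=24: L (options 22(W), 21(W), 18(W), 16(W) are all W)
n=25: W (go to 19, an L position)
n=26: W (go to 24, an L position)
n=27: W (go to 24, an L position)
n=28: L (options 26(W), 25(W), 22(W), 20(W) are all W)
n=29: L (options 27(W), 26(W), 23(W), 21(W) are all W)
n=30: W (go to 28, an L position)
n=31: W (go to 29, an L position)
n=32: W (go to 29, an L position)
n=33: L (options 31(W), 30(W), 27(W), 25(W) are all W)
n=34: W (go to 28, an L position)
n=35: W (go to 33, an L position)
n=36: W (go to 33, an L position)
L entries with 1 ≤ n ≤ 36 (n=0 is outside the asked range and is not counted): n = 1, 5, 10, 14, 15, 19, 24, 28, 29, 33; that makes 10.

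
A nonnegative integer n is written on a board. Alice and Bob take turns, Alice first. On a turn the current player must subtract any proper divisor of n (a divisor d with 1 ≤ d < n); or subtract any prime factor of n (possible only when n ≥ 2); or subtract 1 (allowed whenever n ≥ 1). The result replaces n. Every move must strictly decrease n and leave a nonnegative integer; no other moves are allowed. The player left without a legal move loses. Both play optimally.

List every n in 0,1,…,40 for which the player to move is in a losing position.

0, 4, 9, 14, 20, 26, 32, 35, 38

Classify positions by backward induction: terminal positions (no move available) are L. From any other position, the mover wins iff some move reaches an L.
n=0: no move → L
n=1: W (go to 0, an L position)
n=2: W (go to 0, an L position)
n=3: W (go to 0, an L position)
n=4: L (options 2(W), 3(W) are all W)
n=5: W (go to 0, an L position)
n=6: W (go to 4, an L position)
n=7: W (go to 0, an L position)
n=8: W (go to 4, an L position)
n=9: L (options 6(W), 8(W) are all W)
n=10: W (go to 9, an L position)
n=11: W (go to 0, an L position)
n=12: W (go to 9, an L position)
n=13: W (go to 0, an L position)
n=14: L (options 7(W), 12(W), 13(W) are all W)
n=15: W (go to 14, an L position)
n=16: W (go to 14, an L position)
n=17: W (go to 0, an L position)
n=18: W (go to 9, an L position)
n=19: W (go to 0, an L position)
n=20: L (options 10(W), 15(W), 16(W), 18(W), 19(W) are all W)
n=21: W (go to 14, an L position)
n=22: W (go to 20, an L position)
n=23: W (go to 0, an L position)
n=24: W (go to 20, an L position)
n=25: W (go to 20, an L position)
n=26: L (options 13(W), 24(W), 25(W) are all W)
n=27: W (go to 26, an L position)
n=28: W (go to 14, an L position)
n=29: W (go to 0, an L position)
n=30: W (go to 20, an L position)
n=31: W (go to 0, an L position)
n=32: L (options 16(W), 24(W), 28(W), 30(W), 31(W) are all W)
n=33: W (go to 32, an L position)
n=34: W (go to 32, an L position)
n=35: L (options 28(W), 30(W), 34(W) are all W)
n=36: W (go to 32, an L position)
n=37: W (go to 0, an L position)
n=38: L (options 19(W), 36(W), 37(W) are all W)
n=39: W (go to 26, an L position)
n=40: W (go to 20, an L position)
Reading off the rows marked L gives the requested list; there are 9 such values of n.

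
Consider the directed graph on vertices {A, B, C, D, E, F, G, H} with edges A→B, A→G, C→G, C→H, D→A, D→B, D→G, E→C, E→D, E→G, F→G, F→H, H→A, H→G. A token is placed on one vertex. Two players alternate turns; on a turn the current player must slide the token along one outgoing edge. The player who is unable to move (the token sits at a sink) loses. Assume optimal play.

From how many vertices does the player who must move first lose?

Classify positions by backward induction: terminal positions (no move available) are L. From any other position, the mover wins iff some move reaches an L.
Every edge goes from a vertex to one that appears earlier in the order G, B, A, H, C, D, F, E, so processing vertices in that order labels each vertex after all of its successors.
G: no outgoing edge → L
B: no outgoing edge → L
A: W (go to B, an L position)
H: W (go to G, an L position)
C: W (go to G, an L position)
D: W (go to B, an L position)
F: W (go to G, an L position)
E: W (go to G, an L position)
The L vertices are B, G; that is 2 in all.

2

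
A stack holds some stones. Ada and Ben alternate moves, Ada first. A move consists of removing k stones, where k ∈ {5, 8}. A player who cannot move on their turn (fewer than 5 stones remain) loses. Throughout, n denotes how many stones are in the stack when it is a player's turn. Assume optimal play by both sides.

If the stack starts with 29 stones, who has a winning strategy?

Build the W/L table. Terminal = L. A non-terminal position is W if it has a move to some L; otherwise it is L.
n=0: no move → L
n=1: no move → L
n=2: no move → L
n=3: no move → L
n=4: no move → L
n=5: W (go to 0, an L position)
n=6: W (go to 1, an L position)
n=7: W (go to 2, an L position)
n=8: W (go to 3, an L position)
n=9: W (go to 4, an L position)
n=10: W (go to 2, an L position)
n=11: W (go to 3, an L position)
n=12: W (go to 4, an L position)
n=13: L (options 8(W), 5(W) are all W)
n=14: L (options 9(W), 6(W) are all W)
n=15: L (options 10(W), 7(W) are all W)
n=16: L (options 11(W), 8(W) are all W)
n=17: L (options 12(W), 9(W) are all W)
n=18: W (go to 13, an L position)
n=19: W (go to 14, an L position)
n=20: W (go to 15, an L position)
n=21: W (go to 16, an L position)
n=22: W (go to 17, an L position)
n=23: W (go to 15, an L position)
n=24: W (go to 16, an L position)
n=25: W (go to 17, an L position)
n=26: L (options 21(W), 18(W) are all W)
n=27: L (options 22(W), 19(W) are all W)
n=28: L (options 23(W), 20(W) are all W)
n=29: L (options 24(W), 21(W) are all W)
Every move from 29 reaches a W position, so the mover loses.

Ben wins.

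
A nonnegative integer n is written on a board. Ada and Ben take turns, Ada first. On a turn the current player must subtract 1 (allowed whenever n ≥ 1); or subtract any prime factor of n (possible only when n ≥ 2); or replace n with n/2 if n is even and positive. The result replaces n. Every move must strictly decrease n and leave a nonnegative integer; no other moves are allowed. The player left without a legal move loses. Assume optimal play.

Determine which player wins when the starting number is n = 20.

Ben wins.

Compute win/loss labels from the base case upward. A position with no move is L. Any other position is W if it can reach an L in one move, else L.
n=0: no move → L
n=1: W (go to 0, an L position)
n=2: W (go to 0, an L position)
n=3: W (go to 0, an L position)
n=4: L (options 2(W), 3(W) are all W)
n=5: W (go to 0, an L position)
n=6: W (go to 4, an L position)
n=7: W (go to 0, an L position)
n=8: W (go to 4, an L position)
n=9: L (options 6(W), 8(W) are all W)
n=10: W (go to 9, an L position)
n=11: W (go to 0, an L position)
n=12: W (go to 9, an L position)
n=13: W (go to 0, an L position)
n=14: L (options 7(W), 12(W), 13(W) are all W)
n=15: W (go to 14, an L position)
n=16: W (go to 14, an L position)
n=17: W (go to 0, an L position)
n=18: W (go to 9, an L position)
n=19: W (go to 0, an L position)
n=20: L (options 10(W), 15(W), 18(W), 19(W) are all W)
Every move from 20 reaches a W position, so the mover loses.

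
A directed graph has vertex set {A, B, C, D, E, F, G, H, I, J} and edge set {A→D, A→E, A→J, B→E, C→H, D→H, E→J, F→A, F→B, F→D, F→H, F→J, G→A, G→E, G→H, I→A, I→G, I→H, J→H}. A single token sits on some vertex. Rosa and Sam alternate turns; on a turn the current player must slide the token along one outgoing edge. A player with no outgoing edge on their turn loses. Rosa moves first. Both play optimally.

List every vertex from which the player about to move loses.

Label each position W (a win for the player to move) or L (a loss). A position with no legal move is L; any other position is W exactly when some move reaches an L, and L when every move reaches a W.
Every edge goes from a vertex to one that appears earlier in the order H, J, D, E, A, G, I, B, C, F, so processing vertices in that order labels each vertex after all of its successors.
H: no outgoing edge → L
J: W (go to H, an L position)
D: W (go to H, an L position)
E: L (sole option J(W) is W)
A: W (go to E, an L position)
G: W (go to E, an L position)
I: W (go to H, an L position)
B: W (go to E, an L position)
C: W (go to H, an L position)
F: W (go to H, an L position)
The losing starting vertices are exactly the entries labelled L in this table (2 of them).

E, H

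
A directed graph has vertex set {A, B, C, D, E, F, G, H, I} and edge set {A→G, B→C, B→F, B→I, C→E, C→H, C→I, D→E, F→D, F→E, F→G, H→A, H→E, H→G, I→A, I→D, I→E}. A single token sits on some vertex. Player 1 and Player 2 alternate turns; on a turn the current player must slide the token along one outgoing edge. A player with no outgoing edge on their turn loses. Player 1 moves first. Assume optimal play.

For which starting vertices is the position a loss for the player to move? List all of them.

B, E, G

Label each position W (a win for the player to move) or L (a loss). A position with no legal move is L; any other position is W exactly when some move reaches an L, and L when every move reaches a W.
Every edge goes from a vertex to one that appears earlier in the order G, E, D, F, A, I, H, C, B, so processing vertices in that order labels each vertex after all of its successors.
G: no outgoing edge → L
E: no outgoing edge → L
D: →E(L), so W
F: →E(L), so W
A: →G(L), so W
I: →E(L), so W
H: →E(L), so W
C: →E(L), so W
B: →C(W), I(W), F(W) — all W, so L
The losing starting vertices are exactly the entries labelled L in this table (3 of them).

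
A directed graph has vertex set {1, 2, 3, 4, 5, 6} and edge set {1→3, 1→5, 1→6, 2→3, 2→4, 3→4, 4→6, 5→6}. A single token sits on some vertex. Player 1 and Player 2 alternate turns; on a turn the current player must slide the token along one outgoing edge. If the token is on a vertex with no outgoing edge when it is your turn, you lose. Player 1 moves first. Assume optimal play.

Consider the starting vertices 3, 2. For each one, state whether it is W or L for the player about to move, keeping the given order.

Build the W/L table. Terminal = L. A non-terminal position is W if it has a move to some L; otherwise it is L.
Every edge goes from a vertex to one that appears earlier in the order 6, 4, 3, 2, 5, 1, so processing vertices in that order labels each vertex after all of its successors.
6: no outgoing edge → L
4: reaches L-position 6 → W
3: only reaches 4(W), which is W → L
2: reaches L-position 3 → W
5: reaches L-position 6 → W
1: reaches L-position 3 → W

3: L, 2: W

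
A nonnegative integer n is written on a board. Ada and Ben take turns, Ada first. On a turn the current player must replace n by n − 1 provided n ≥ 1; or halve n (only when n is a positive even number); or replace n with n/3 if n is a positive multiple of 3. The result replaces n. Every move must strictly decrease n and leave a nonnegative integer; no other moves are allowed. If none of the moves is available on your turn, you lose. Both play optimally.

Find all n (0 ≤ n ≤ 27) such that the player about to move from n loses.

Use the standard recursion: the mover loses at a terminal position; elsewhere, the mover wins exactly when some move hands the opponent an L position.
n=0: no move → L
n=1: W (go to 0, an L position)
n=2: L (sole option 1(W) is W)
n=3: W (go to 2, an L position)
n=4: W (go to 2, an L position)
n=5: L (sole option 4(W) is W)
n=6: W (go to 2, an L position)
n=7: L (sole option 6(W) is W)
n=8: W (go to 7, an L position)
n=9: L (options 3(W), 8(W) are all W)
n=10: W (go to 5, an L position)
n=11: L (sole option 10(W) is W)
n=12: W (go to 11, an L position)
n=13: L (sole option 12(W) is W)
n=14: W (go to 7, an L position)
n=15: W (go to 5, an L position)
n=16: L (options 8(W), 15(W) are all W)
n=17: W (go to 16, an L position)
n=18: W (go to 9, an L position)
n=19: L (sole option 18(W) is W)
n=20: W (go to 19, an L position)
n=21: W (go to 7, an L position)
n=22: W (go to 11, an L position)
n=23: L (sole option 22(W) is W)
n=24: W (go to 23, an L position)
n=25: L (sole option 24(W) is W)
n=26: W (go to 13, an L position)
n=27: W (go to 9, an L position)
The losing starting values of n are exactly the entries labelled L in this table (11 of them).

0, 2, 5, 7, 9, 11, 13, 16, 19, 23, 25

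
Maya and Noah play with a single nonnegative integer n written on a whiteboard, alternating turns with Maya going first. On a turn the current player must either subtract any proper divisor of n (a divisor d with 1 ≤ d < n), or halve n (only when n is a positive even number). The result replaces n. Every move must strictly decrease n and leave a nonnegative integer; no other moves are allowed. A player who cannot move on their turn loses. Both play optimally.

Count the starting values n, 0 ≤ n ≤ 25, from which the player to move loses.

Classify positions by backward induction: terminal positions (no move available) are L. From any other position, the mover wins iff some move reaches an L.
n=0: no move → L
n=1: no move → L
n=2: reaches L-position 1 → W
n=3: only reaches 2(W), which is W → L
n=4: reaches L-position 3 → W
n=5: only reaches 4(W), which is W → L
n=6: reaches L-position 3 → W
n=7: only reaches 6(W), which is W → L
n=8: reaches L-position 7 → W
n=9: only reaches 6(W), 8(W), all W → L
n=10: reaches L-position 5 → W
n=11: only reaches 10(W), which is W → L
n=12: reaches L-position 9 → W
n=13: only reaches 12(W), which is W → L
n=14: reaches L-position 7 → W
n=15: only reaches 10(W), 12(W), 14(W), all W → L
n=16: reaches L-position 15 → W
n=17: only reaches 16(W), which is W → L
n=18: reaches L-position 9 → W
n=19: only reaches 18(W), which is W → L
n=20: reaches L-position 15 → W
n=21: only reaches 14(W), 18(W), 20(W), all W → L
n=22: reaches L-position 11 → W
n=23: only reaches 22(W), which is W → L
n=24: reaches L-position 21 → W
n=25: only reaches 20(W), 24(W), all W → L
L entries with 0 ≤ n ≤ 25: n = 0, 1, 3, 5, 7, 9, 11, 13, 15, 17, 19, 21, 23, 25; that makes 14.

14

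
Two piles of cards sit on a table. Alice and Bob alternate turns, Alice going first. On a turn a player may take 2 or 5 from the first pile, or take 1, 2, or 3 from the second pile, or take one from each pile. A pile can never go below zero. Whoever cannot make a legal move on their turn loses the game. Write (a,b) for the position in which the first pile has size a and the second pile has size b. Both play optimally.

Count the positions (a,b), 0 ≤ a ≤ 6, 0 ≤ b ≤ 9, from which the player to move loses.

19

Use the standard recursion: the mover loses at a terminal position; elsewhere, the mover wins exactly when some move hands the opponent an L position.
Every move lowers a or b (never raises either), so fill the grid row by row in increasing a, and left to right within a row: each cell's successors are then already labelled.
      b=0  b=1  b=2  b=3  b=4  b=5  b=6  b=7  b=8  b=9
a=0:    L    W    W    W    L    W    W    W    L    W
a=1:    L    W    W    W    L    W    W    W    L    W
a=2:    W    W    L    W    W    W    L    W    W    W
a=3:    W    L    W    W    W    L    W    W    W    L
a=4:    L    W    W    W    L    W    W    W    L    W
a=5:    W    W    L    W    W    W    L    W    W    W
a=6:    W    L    W    W    W    L    W    W    W    L
Cells with no legal move (terminal, hence L): (0,0), (1,0).
The remaining L cells, each justified by listing all of its moves:
(0,4): only reaches (0,3)(W), (0,2)(W), (0,1)(W), all W → L
(0,8): only reaches (0,7)(W), (0,6)(W), (0,5)(W), all W → L
(1,4): only reaches (1,3)(W), (1,2)(W), (1,1)(W), (0,3)(W), all W → L
(1,8): only reaches (1,7)(W), (1,6)(W), (1,5)(W), (0,7)(W), all W → L
(2,2): only reaches (0,2)(W), (2,1)(W), (2,0)(W), (1,1)(W), all W → L
(2,6): only reaches (0,6)(W), (2,5)(W), (2,4)(W), (2,3)(W), (1,5)(W), all W → L
(3,1): only reaches (1,1)(W), (3,0)(W), (2,0)(W), all W → L
(3,5): only reaches (1,5)(W), (3,4)(W), (3,3)(W), (3,2)(W), (2,4)(W), all W → L
(3,9): only reaches (1,9)(W), (3,8)(W), (3,7)(W), (3,6)(W), (2,8)(W), all W → L
(4,0): only reaches (2,0)(W), which is W → L
(4,4): only reaches (2,4)(W), (4,3)(W), (4,2)(W), (4,1)(W), (3,3)(W), all W → L
(4,8): only reaches (2,8)(W), (4,7)(W), (4,6)(W), (4,5)(W), (3,7)(W), all W → L
(5,2): only reaches (3,2)(W), (0,2)(W), (5,1)(W), (5,0)(W), (4,1)(W), all W → L
(5,6): only reaches (3,6)(W), (0,6)(W), (5,5)(W), (5,4)(W), (5,3)(W), (4,5)(W), all W → L
(6,1): only reaches (4,1)(W), (1,1)(W), (6,0)(W), (5,0)(W), all W → L
(6,5): only reaches (4,5)(W), (1,5)(W), (6,4)(W), (6,3)(W), (6,2)(W), (5,4)(W), all W → L
(6,9): only reaches (4,9)(W), (1,9)(W), (6,8)(W), (6,7)(W), (6,6)(W), (5,8)(W), all W → L
Every other cell has at least one move into one of the L cells above, so it is W.
L cells per row: a=0: 3, a=1: 3, a=2: 2, a=3: 3, a=4: 3, a=5: 2, a=6: 3; total 19.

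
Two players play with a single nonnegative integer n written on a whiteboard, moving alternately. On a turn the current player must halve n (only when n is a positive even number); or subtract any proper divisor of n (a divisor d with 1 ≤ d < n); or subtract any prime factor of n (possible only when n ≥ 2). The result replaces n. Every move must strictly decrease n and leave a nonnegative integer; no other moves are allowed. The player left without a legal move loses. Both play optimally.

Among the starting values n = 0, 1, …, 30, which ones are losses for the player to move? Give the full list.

Use the standard recursion: the mover loses at a terminal position; elsewhere, the mover wins exactly when some move hands the opponent an L position.
n=0: no move → L
n=1: no move → L
n=2: reaches L-position 0 → W
n=3: reaches L-position 0 → W
n=4: only reaches 2(W), 3(W), all W → L
n=5: reaches L-position 0 → W
n=6: reaches L-position 4 → W
n=7: reaches L-position 0 → W
n=8: reaches L-position 4 → W
n=9: only reaches 6(W), 8(W), all W → L
n=10: reaches L-position 9 → W
n=11: reaches L-position 0 → W
n=12: reaches L-position 9 → W
n=13: reaches L-position 0 → W
n=14: only reaches 7(W), 12(W), 13(W), all W → L
n=15: reaches L-position 14 → W
n=16: reaches L-position 14 → W
n=17: reaches L-position 0 → W
n=18: reaches L-position 9 → W
n=19: reaches L-position 0 → W
n=20: only reaches 10(W), 15(W), 16(W), 18(W), 19(W), all W → L
n=21: reaches L-position 14 → W
n=22: reaches L-position 20 → W
n=23: reaches L-position 0 → W
n=24: reaches L-position 20 → W
n=25: reaches L-position 20 → W
n=26: only reaches 13(W), 24(W), 25(W), all W → L
n=27: reaches L-position 26 → W
n=28: reaches L-position 14 → W
n=29: reaches L-position 0 → W
n=30: reaches L-position 20 → W
The losing starting values of n are exactly the entries labelled L in this table (7 of them).

0, 1, 4, 9, 14, 20, 26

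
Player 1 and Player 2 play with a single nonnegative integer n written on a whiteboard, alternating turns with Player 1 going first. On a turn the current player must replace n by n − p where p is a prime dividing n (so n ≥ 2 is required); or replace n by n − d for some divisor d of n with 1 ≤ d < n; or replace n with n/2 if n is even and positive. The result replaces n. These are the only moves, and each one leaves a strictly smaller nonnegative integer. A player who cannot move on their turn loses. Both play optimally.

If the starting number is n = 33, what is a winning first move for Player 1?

Move to 32.

Use the standard recursion: the mover loses at a terminal position; elsewhere, the mover wins exactly when some move hands the opponent an L position.
n=0: no move → L
n=1: no move → L
n=2: reaches L-position 0 → W
n=3: reaches L-position 0 → W
n=4: only reaches 2(W), 3(W), all W → L
n=5: reaches L-position 0 → W
n=6: reaches L-position 4 → W
n=7: reaches L-position 0 → W
n=8: reaches L-position 4 → W
n=9: only reaches 6(W), 8(W), all W → L
n=10: reaches L-position 9 → W
n=11: reaches L-position 0 → W
n=12: reaches L-position 9 → W
n=13: reaches L-position 0 → W
n=14: only reaches 7(W), 12(W), 13(W), all W → L
n=15: reaches L-position 14 → W
n=16: reaches L-position 14 → W
n=17: reaches L-position 0 → W
n=18: reaches L-position 9 → W
n=19: reaches L-position 0 → W
n=20: only reaches 10(W), 15(W), 16(W), 18(W), 19(W), all W → L
n=21: reaches L-position 14 → W
n=22: reaches L-position 20 → W
n=23: reaches L-position 0 → W
n=24: reaches L-position 20 → W
n=25: reaches L-position 20 → W
n=26: only reaches 13(W), 24(W), 25(W), all W → L
n=27: reaches L-position 26 → W
n=28: reaches L-position 14 → W
n=29: reaches L-position 0 → W
n=30: reaches L-position 20 → W
n=31: reaches L-position 0 → W
n=32: only reaches 16(W), 24(W), 28(W), 30(W), 31(W), all W → L
n=33: reaches L-position 32 → W
From 33, the L positions reachable in one move are: 32.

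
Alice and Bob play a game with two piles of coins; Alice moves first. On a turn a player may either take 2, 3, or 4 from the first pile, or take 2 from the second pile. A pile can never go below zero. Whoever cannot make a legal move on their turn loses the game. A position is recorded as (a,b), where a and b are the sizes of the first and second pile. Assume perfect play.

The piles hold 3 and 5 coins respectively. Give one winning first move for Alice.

Label each position W (a win for the player to move) or L (a loss). A position with no legal move is L; any other position is W exactly when some move reaches an L, and L when every move reaches a W.
No move ever increases a pile, so every position that can arise here has a ≤ 3 and b ≤ 5; it is enough to label the cells with 0 ≤ a ≤ 3 and 0 ≤ b ≤ 5.
Every move lowers a or b (never raises either), so fill the grid row by row in increasing a, and left to right within a row: each cell's successors are then already labelled.
      b=0  b=1  b=2  b=3  b=4  b=5
a=0:    L    L    W    W    L    L
a=1:    L    L    W    W    L    L
a=2:    W    W    L    L    W    W
a=3:    W    W    L    L    W    W
Cells with no legal move (terminal, hence L): (0,0), (0,1), (1,0), (1,1).
The remaining L cells, each justified by listing all of its moves:
(0,4): only reaches (0,2)(W), which is W → L
(0,5): only reaches (0,3)(W), which is W → L
(1,4): only reaches (1,2)(W), which is W → L
(1,5): only reaches (1,3)(W), which is W → L
(2,2): only reaches (0,2)(W), (2,0)(W), all W → L
(2,3): only reaches (0,3)(W), (2,1)(W), all W → L
(3,2): only reaches (1,2)(W), (0,2)(W), (3,0)(W), all W → L
(3,3): only reaches (1,3)(W), (0,3)(W), (3,1)(W), all W → L
Every other cell has at least one move into one of the L cells above, so it is W.
From (3,5), the L positions reachable in one move are: (1,5), (0,5), (3,3). Any move reaching one of these is winning.

Move to (1,5).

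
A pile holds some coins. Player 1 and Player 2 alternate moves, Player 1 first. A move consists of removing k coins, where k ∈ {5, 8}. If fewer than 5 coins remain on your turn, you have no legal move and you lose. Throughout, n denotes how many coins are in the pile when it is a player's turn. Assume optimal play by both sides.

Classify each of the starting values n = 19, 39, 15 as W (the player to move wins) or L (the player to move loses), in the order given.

19: W, 39: L, 15: L

Compute win/loss labels from the base case upward. A position with no move is L. Any other position is W if it can reach an L in one move, else L.
n=0: no move → L
n=1: no move → L
n=2: no move → L
n=3: no move → L
n=4: no move → L
n=5: W (go to 0, an L position)
n=6: W (go to 1, an L position)
n=7: W (go to 2, an L position)
n=8: W (go to 3, an L position)
n=9: W (go to 4, an L position)
n=10: W (go to 2, an L position)
n=11: W (go to 3, an L position)
n=12: W (go to 4, an L position)
n=13: L (options 8(W), 5(W) are all W)
n=14: L (options 9(W), 6(W) are all W)
n=15: L (options 10(W), 7(W) are all W)
n=16: L (options 11(W), 8(W) are all W)
n=17: L (options 12(W), 9(W) are all W)
n=18: W (go to 13, an L position)
n=19: W (go to 14, an L position)
n=20: W (go to 15, an L position)
n=21: W (go to 16, an L position)
n=22: W (go to 17, an L position)
n=23: W (go to 15, an L position)
n=24: W (go to 16, an L position)
n=25: W (go to 17, an L position)
n=26: L (options 21(W), 18(W) are all W)
n=27: L (options 22(W), 19(W) are all W)
n=28: L (options 23(W), 20(W) are all W)
n=29: L (options 24(W), 21(W) are all W)
n=30: L (options 25(W), 22(W) are all W)
n=31: W (go to 26, an L position)
n=32: W (go to 27, an L position)
n=33: W (go to 28, an L position)
n=34: W (go to 29, an L position)
n=35: W (go to 30, an L position)
n=36: W (go to 28, an L position)
n=37: W (go to 29, an L position)
n=38: W (go to 30, an L position)
n=39: L (options 34(W), 31(W) are all W)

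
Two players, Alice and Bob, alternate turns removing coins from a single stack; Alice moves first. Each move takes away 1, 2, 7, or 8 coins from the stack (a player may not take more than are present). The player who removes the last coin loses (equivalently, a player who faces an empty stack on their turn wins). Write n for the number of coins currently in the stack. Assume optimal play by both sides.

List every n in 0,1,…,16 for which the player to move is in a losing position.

1, 4, 7, 10, 13, 16

Positions with no move are W. A position that does have a move is losing for the player to move precisely when every available move leads to a winning position for the opponent. Fill in the labels:
n=0: no move; the opponent has just taken the last coin and therefore loses → W
n=1: the only move is to 0(W), a W ⇒ L
n=2: can move to 1, which is L ⇒ W
n=3: can move to 1, which is L ⇒ W
n=4: moves to 3(W), 2(W); every one is W ⇒ L
n=5: can move to 4, which is L ⇒ W
n=6: can move to 4, which is L ⇒ W
n=7: moves to 6(W), 5(W), 0(W); every one is W ⇒ L
n=8: can move to 7, which is L ⇒ W
n=9: can move to 7, which is L ⇒ W
n=10: moves to 9(W), 8(W), 3(W), 2(W); every one is W ⇒ L
n=11: can move to 10, which is L ⇒ W
n=12: can move to 10, which is L ⇒ W
n=13: moves to 12(W), 11(W), 6(W), 5(W); every one is W ⇒ L
n=14: can move to 13, which is L ⇒ W
n=15: can move to 13, which is L ⇒ W
n=16: moves to 15(W), 14(W), 9(W), 8(W); every one is W ⇒ L
The losing starting values of n are exactly the entries labelled L in this table (6 of them).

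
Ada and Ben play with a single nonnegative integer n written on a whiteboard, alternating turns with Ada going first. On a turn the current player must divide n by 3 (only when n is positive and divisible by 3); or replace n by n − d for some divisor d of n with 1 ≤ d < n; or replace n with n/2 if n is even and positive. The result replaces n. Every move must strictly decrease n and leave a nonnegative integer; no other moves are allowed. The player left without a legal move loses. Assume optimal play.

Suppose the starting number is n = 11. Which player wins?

Ben wins.

Classify positions by backward induction: terminal positions (no move available) are L. From any other position, the mover wins iff some move reaches an L.
n=0: no move → L
n=1: no move → L
n=2: →1(L), so W
n=3: →1(L), so W
n=4: →2(W), 3(W) — all W, so L
n=5: →4(L), so W
n=6: →4(L), so W
n=7: →6(W) only, which is W, so L
n=8: →4(L), so W
n=9: →3(W), 6(W), 8(W) — all W, so L
n=10: →9(L), so W
n=11: →10(W) only, which is W, so L
Every move from 11 reaches a W position, so the mover loses.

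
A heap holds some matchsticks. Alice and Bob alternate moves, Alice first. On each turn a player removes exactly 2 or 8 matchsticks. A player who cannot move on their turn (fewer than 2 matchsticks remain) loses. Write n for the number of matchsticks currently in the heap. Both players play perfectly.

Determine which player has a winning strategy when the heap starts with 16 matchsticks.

Alice wins.

Classify positions by backward induction: terminal positions (no move available) are L. From any other position, the mover wins iff some move reaches an L.
n=0: no move → L
n=1: no move → L
n=2: →0(L), so W
n=3: →1(L), so W
n=4: →2(W) only, which is W, so L
n=5: →3(W) only, which is W, so L
n=6: →4(L), so W
n=7: →5(L), so W
n=8: →0(L), so W
n=9: →1(L), so W
n=10: →8(W), 2(W) — all W, so L
n=11: →9(W), 3(W) — all W, so L
n=12: →10(L), so W
n=13: →11(L), so W
n=14: →12(W), 6(W) — all W, so L
n=15: →13(W), 7(W) — all W, so L
n=16: →14(L), so W
The starting position 16 is W: Alice should remove 2, leaving 14, handing over an L position.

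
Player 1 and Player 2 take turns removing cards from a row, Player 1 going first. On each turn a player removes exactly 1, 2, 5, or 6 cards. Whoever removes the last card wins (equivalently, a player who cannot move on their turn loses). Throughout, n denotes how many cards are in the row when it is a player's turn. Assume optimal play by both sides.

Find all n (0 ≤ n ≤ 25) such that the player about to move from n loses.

0, 3, 7, 10, 14, 17, 21, 24

Classify positions by backward induction: terminal positions (no move available) are L. From any other position, the mover wins iff some move reaches an L.
n=0: no move → L
n=1: can move to 0, which is L ⇒ W
n=2: can move to 0, which is L ⇒ W
n=3: moves to 2(W), 1(W); every one is W ⇒ L
n=4: can move to 3, which is L ⇒ W
n=5: can move to 3, which is L ⇒ W
n=6: can move to 0, which is L ⇒ W
n=7: moves to 6(W), 5(W), 2(W), 1(W); every one is W ⇒ L
n=8: can move to 7, which is L ⇒ W
n=9: can move to 7, which is L ⇒ W
n=10: moves to 9(W), 8(W), 5(W), 4(W); every one is W ⇒ L
n=11: can move to 10, which is L ⇒ W
n=12: can move to 10, which is L ⇒ W
n=13: can move to 7, which is L ⇒ W
n=14: moves to 13(W), 12(W), 9(W), 8(W); every one is W ⇒ L
n=15: can move to 14, which is L ⇒ W
n=16: can move to 14, which is L ⇒ W
n=17: moves to 16(W), 15(W), 12(W), 11(W); every one is W ⇒ L
n=18: can move to 17, which is L ⇒ W
n=19: can move to 17, which is L ⇒ W
n=20: can move to 14, which is L ⇒ W
n=21: moves to 20(W), 19(W), 16(W), 15(W); every one is W ⇒ L
n=22: can move to 21, which is L ⇒ W
n=23: can move to 21, which is L ⇒ W
n=24: moves to 23(W), 22(W), 19(W), 18(W); every one is W ⇒ L
n=25: can move to 24, which is L ⇒ W
The losing starting values of n are exactly the entries labelled L in this table (8 of them).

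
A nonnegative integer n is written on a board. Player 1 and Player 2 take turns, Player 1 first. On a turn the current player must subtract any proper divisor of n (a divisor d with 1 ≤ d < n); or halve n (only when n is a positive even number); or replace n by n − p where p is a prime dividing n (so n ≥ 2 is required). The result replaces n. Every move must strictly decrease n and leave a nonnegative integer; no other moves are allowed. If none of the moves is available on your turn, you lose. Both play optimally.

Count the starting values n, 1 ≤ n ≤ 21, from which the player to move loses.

Label each position W (a win for the player to move) or L (a loss). A position with no legal move is L; any other position is W exactly when some move reaches an L, and L when every move reaches a W.
n=0: no move → L
n=1: no move → L
n=2: →0(L), so W
n=3: →0(L), so W
n=4: →2(W), 3(W) — all W, so L
n=5: →0(L), so W
n=6: →4(L), so W
n=7: →0(L), so W
n=8: →4(L), so W
n=9: →6(W), 8(W) — all W, so L
n=10: →9(L), so W
n=11: →0(L), so W
n=12: →9(L), so W
n=13: →0(L), so W
n=14: →7(W), 12(W), 13(W) — all W, so L
n=15: →14(L), so W
n=16: →14(L), so W
n=17: →0(L), so W
n=18: →9(L), so W
n=19: →0(L), so W
n=20: →10(W), 15(W), 16(W), 18(W), 19(W) — all W, so L
n=21: →14(L), so W
L entries with 1 ≤ n ≤ 21 (n=0 is outside the asked range and is not counted): n = 1, 4, 9, 14, 20; that makes 5.

5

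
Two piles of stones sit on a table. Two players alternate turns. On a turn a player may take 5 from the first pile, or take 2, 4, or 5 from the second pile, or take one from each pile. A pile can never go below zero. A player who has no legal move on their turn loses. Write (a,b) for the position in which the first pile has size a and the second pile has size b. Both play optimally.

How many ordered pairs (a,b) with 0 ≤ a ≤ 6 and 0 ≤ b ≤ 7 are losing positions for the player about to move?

Work bottom-up. With no move the player to move loses. Otherwise the position is W if at least one move leads to an L position for the opponent, and L if every move leads to a W.
Every move lowers a or b (never raises either), so fill the grid row by row in increasing a, and left to right within a row: each cell's successors are then already labelled.
      b=0  b=1  b=2  b=3  b=4  b=5  b=6  b=7
a=0:    L    L    W    W    W    W    W    L
a=1:    L    W    W    L    W    W    L    W
a=2:    L    W    W    L    W    W    L    W
a=3:    L    W    W    L    W    W    L    W
a=4:    L    W    W    L    W    W    L    W
a=5:    W    W    L    L    W    W    W    W
a=6:    W    L    L    W    W    W    W    W
Cells with no legal move (terminal, hence L): (0,0), (0,1), (1,0), (2,0), (3,0), (4,0).
The remaining L cells, each justified by listing all of its moves:
(0,7): only reaches (0,5)(W), (0,3)(W), (0,2)(W), all W → L
(1,3): only reaches (1,1)(W), (0,2)(W), all W → L
(1,6): only reaches (1,4)(W), (1,2)(W), (1,1)(W), (0,5)(W), all W → L
(2,3): only reaches (2,1)(W), (1,2)(W), all W → L
(2,6): only reaches (2,4)(W), (2,2)(W), (2,1)(W), (1,5)(W), all W → L
(3,3): only reaches (3,1)(W), (2,2)(W), all W → L
(3,6): only reaches (3,4)(W), (3,2)(W), (3,1)(W), (2,5)(W), all W → L
(4,3): only reaches (4,1)(W), (3,2)(W), all W → L
(4,6): only reaches (4,4)(W), (4,2)(W), (4,1)(W), (3,5)(W), all W → L
(5,2): only reaches (0,2)(W), (5,0)(W), (4,1)(W), all W → L
(5,3): only reaches (0,3)(W), (5,1)(W), (4,2)(W), all W → L
(6,1): only reaches (1,1)(W), (5,0)(W), all W → L
(6,2): only reaches (1,2)(W), (6,0)(W), (5,1)(W), all W → L
Every other cell has at least one move into one of the L cells above, so it is W.
L cells per row: a=0: 3, a=1: 3, a=2: 3, a=3: 3, a=4: 3, a=5: 2, a=6: 2; total 19.

19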